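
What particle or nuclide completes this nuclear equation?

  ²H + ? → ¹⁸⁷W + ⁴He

Conserve mass number: 2 + A = 187 + 4, so A = 189.
Conserve atomic number: 1 + Z = 74 + 2, so Z = 75.
Z = 75 is rhenium, so the species is ¹⁸⁹Re.

Re-189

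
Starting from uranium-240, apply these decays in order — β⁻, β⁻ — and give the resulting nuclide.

Start: (A, Z) = (240, 92).
After β⁻: (240, 93).
After β⁻: (240, 94).
Z = 94 is plutonium.

Pu-240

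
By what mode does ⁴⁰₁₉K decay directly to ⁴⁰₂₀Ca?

ΔA = 40 − 40 = 0; ΔZ = 20 − 19 = +1.
A is unchanged and Z rises by 1 — a neutron has become a proton (β⁻ decay).

beta-minus decay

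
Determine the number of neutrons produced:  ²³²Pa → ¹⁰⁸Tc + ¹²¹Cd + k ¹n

Conserve mass number: 232 = 108 + 121 + k, so k = 232 − 229 = 3.
Check atomic number: 91 = 43 + 48 + 0 = 91. ✓

3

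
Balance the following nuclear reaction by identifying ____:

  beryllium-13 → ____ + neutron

Be-12

Conserve mass number: 13 = A + 1, so A = 12.
Conserve atomic number: 4 = Z + 0, so Z = 4.
Z = 4 is beryllium, so the species is beryllium-12.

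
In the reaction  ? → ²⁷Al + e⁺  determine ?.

Conserve mass number: A = 27 + 0, so A = 27.
Conserve atomic number: Z = 13 + 1, so Z = 14.
Z = 14 is silicon, so the species is ²⁷Si.

Si-27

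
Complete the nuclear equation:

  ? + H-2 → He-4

Conserve mass number: A + 2 = 4, so A = 2.
Conserve atomic number: Z + 1 = 2, so Z = 1.
A = 2 and Z = 1 is H-2 — a deuteron.

deuteron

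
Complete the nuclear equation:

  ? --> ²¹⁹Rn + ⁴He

Conserve mass number: A = 219 + 4, so A = 223.
Conserve atomic number: Z = 86 + 2, so Z = 88.
Z = 88 is radium, so the species is ²²³Ra.

Ra-223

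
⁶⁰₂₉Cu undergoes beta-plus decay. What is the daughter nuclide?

Ni-60

Beta-plus decay: mass number changes by +0, atomic number by -1.
A: 60 = 60; Z: 29 − 1 = 28.
Z = 28 is nickel, so the daughter is ⁶⁰₂₈Ni.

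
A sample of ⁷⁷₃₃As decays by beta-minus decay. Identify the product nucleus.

Se-77

Beta-minus decay: mass number changes by +0, atomic number by +1.
A: 77 = 77; Z: 33 + 1 = 34.
Z = 34 is selenium, so the daughter is ⁷⁷₃₄Se.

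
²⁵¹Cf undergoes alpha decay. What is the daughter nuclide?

Cm-247

Alpha decay: mass number changes by -4, atomic number by -2.
A: 251 − 4 = 247; Z: 98 − 2 = 96.
Z = 96 is curium, so the daughter is ²⁴⁷Cm.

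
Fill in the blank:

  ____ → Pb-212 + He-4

Conserve mass number: A = 212 + 4, so A = 216.
Conserve atomic number: Z = 82 + 2, so Z = 84.
Z = 84 is polonium, so the species is Po-216.

Po-216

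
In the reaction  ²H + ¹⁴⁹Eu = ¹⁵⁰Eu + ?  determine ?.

Conserve mass number: 2 + 149 = 150 + A, so A = 1.
Conserve atomic number: 1 + 63 = 63 + Z, so Z = 1.
A = 1 and Z = 1 is ¹H — a proton.

proton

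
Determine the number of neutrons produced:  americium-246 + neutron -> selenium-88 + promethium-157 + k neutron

2

Conserve mass number: 247 = 88 + 157 + k, so k = 247 − 245 = 2.
Check atomic number: 95 = 34 + 61 + 0 = 95. ✓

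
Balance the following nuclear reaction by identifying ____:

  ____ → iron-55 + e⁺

Co-55

Conserve mass number: A = 55 + 0, so A = 55.
Conserve atomic number: Z = 26 + 1, so Z = 27.
Z = 27 is cobalt, so the species is cobalt-55.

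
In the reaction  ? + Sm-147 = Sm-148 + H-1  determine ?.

deuteron

Conserve mass number: A + 147 = 148 + 1, so A = 2.
Conserve atomic number: Z + 62 = 62 + 1, so Z = 1.
A = 2 and Z = 1 is H-2 — a deuteron.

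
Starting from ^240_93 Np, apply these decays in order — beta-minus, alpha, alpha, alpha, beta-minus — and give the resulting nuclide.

Ac-228

Start: (A, Z) = (240, 93).
After β⁻: (240, 94).
After α: (236, 92).
After α: (232, 90).
After α: (228, 88).
After β⁻: (228, 89).
Z = 89 is actinium.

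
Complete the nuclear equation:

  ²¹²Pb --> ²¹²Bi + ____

Conserve mass number: 212 = 212 + A, so A = 0.
Conserve atomic number: 82 = 83 + Z, so Z = -1.
A = 0 and Z = -1 is e⁻ — a beta-minus particle.

beta-minus particle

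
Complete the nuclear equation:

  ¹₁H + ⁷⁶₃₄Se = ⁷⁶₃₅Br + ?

Conserve mass number: 1 + 76 = 76 + A, so A = 1.
Conserve atomic number: 1 + 34 = 35 + Z, so Z = 0.
A = 1 and Z = 0 is ¹₀n — a neutron.

neutron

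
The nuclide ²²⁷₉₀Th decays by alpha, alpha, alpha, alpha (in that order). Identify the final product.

Start: (A, Z) = (227, 90).
After α: (223, 88).
After α: (219, 86).
After α: (215, 84).
After α: (211, 82).
Z = 82 is lead.

Pb-211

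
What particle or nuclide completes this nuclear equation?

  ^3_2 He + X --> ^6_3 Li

triton

Conserve mass number: 3 + A = 6, so A = 3.
Conserve atomic number: 2 + Z = 3, so Z = 1.
A = 3 and Z = 1 is ^3_1 H — a triton.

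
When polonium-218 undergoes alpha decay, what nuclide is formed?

Alpha decay: mass number changes by -4, atomic number by -2.
A: 218 − 4 = 214; Z: 84 − 2 = 82.
Z = 82 is lead, so the daughter is lead-214.

Pb-214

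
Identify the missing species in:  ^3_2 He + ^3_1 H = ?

Conserve mass number: 3 + 3 = A, so A = 6.
Conserve atomic number: 2 + 1 = Z, so Z = 3.
Z = 3 is lithium, so the species is ^6_3 Li.

Li-6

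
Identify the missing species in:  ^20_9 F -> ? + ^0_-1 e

Ne-20

Conserve mass number: 20 = A + 0, so A = 20.
Conserve atomic number: 9 = Z − 1, so Z = 10.
Z = 10 is neon, so the species is ^20_10 Ne.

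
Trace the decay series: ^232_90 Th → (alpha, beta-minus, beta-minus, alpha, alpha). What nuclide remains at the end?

Start: (A, Z) = (232, 90).
After α: (228, 88).
After β⁻: (228, 89).
After β⁻: (228, 90).
After α: (224, 88).
After α: (220, 86).
Z = 86 is radon.

Rn-220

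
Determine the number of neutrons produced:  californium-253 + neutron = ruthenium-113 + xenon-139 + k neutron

Conserve mass number: 254 = 113 + 139 + k, so k = 254 − 252 = 2.
Check atomic number: 98 = 44 + 54 + 0 = 98. ✓

2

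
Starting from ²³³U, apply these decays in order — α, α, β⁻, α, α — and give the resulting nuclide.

Start: (A, Z) = (233, 92).
After α: (229, 90).
After α: (225, 88).
After β⁻: (225, 89).
After α: (221, 87).
After α: (217, 85).
Z = 85 is astatine.

At-217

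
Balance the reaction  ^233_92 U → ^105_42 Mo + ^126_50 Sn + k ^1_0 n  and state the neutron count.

2

Conserve mass number: 233 = 105 + 126 + k, so k = 233 − 231 = 2.
Check atomic number: 92 = 42 + 50 + 0 = 92. ✓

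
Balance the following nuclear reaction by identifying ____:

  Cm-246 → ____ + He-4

Conserve mass number: 246 = A + 4, so A = 242.
Conserve atomic number: 96 = Z + 2, so Z = 94.
Z = 94 is plutonium, so the species is Pu-242.

Pu-242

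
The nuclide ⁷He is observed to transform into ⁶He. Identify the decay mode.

ΔA = 6 − 7 = -1; ΔZ = 2 − 2 = +0.
A drops by 1 with Z unchanged — a neutron was emitted.

neutron emission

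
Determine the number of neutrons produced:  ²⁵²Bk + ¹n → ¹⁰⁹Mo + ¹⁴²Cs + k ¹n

2

Conserve mass number: 253 = 109 + 142 + k, so k = 253 − 251 = 2.
Check atomic number: 97 = 42 + 55 + 0 = 97. ✓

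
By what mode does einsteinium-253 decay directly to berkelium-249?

alpha decay

ΔA = 249 − 253 = -4; ΔZ = 97 − 99 = -2.
A drops by 4 and Z drops by 2 — the signature of alpha emission.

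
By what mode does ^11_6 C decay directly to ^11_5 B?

beta-plus decay or electron capture

ΔA = 11 − 11 = 0; ΔZ = 5 − 6 = -1.
A is unchanged and Z drops by 1 — a proton has become a neutron (β⁺ emission or electron capture).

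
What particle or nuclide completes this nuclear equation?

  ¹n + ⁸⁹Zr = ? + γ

Zr-90

Conserve mass number: 1 + 89 = A + 0, so A = 90.
Conserve atomic number: 0 + 40 = Z + 0, so Z = 40.
Z = 40 is zirconium, so the species is ⁹⁰Zr.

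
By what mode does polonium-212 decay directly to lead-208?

alpha decay

ΔA = 208 − 212 = -4; ΔZ = 82 − 84 = -2.
A drops by 4 and Z drops by 2 — the signature of alpha emission.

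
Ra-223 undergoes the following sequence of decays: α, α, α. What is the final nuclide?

Start: (A, Z) = (223, 88).
After α: (219, 86).
After α: (215, 84).
After α: (211, 82).
Z = 82 is lead.

Pb-211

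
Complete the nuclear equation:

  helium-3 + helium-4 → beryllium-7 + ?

Conserve mass number: 3 + 4 = 7 + A, so A = 0.
Conserve atomic number: 2 + 2 = 4 + Z, so Z = 0.
A = 0 and Z = 0 is γ — a gamma ray.

gamma ray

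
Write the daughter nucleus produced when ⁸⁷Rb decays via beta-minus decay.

Beta-minus decay: mass number changes by +0, atomic number by +1.
A: 87 = 87; Z: 37 + 1 = 38.
Z = 38 is strontium, so the daughter is ⁸⁷Sr.

Sr-87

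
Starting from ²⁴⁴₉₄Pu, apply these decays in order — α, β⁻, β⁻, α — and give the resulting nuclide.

Start: (A, Z) = (244, 94).
After α: (240, 92).
After β⁻: (240, 93).
After β⁻: (240, 94).
After α: (236, 92).
Z = 92 is uranium.

U-236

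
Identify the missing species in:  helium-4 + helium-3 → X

Conserve mass number: 4 + 3 = A, so A = 7.
Conserve atomic number: 2 + 2 = Z, so Z = 4.
Z = 4 is beryllium, so the species is beryllium-7.

Be-7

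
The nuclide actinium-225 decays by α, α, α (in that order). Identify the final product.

Start: (A, Z) = (225, 89).
After α: (221, 87).
After α: (217, 85).
After α: (213, 83).
Z = 83 is bismuth.

Bi-213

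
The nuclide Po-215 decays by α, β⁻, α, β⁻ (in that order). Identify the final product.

Start: (A, Z) = (215, 84).
After α: (211, 82).
After β⁻: (211, 83).
After α: (207, 81).
After β⁻: (207, 82).
Z = 82 is lead.

Pb-207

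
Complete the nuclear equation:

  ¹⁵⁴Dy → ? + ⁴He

Conserve mass number: 154 = A + 4, so A = 150.
Conserve atomic number: 66 = Z + 2, so Z = 64.
Z = 64 is gadolinium, so the species is ¹⁵⁰Gd.

Gd-150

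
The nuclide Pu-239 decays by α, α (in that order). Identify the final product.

Start: (A, Z) = (239, 94).
After α: (235, 92).
After α: (231, 90).
Z = 90 is thorium.

Th-231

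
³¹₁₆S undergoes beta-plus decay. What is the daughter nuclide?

Beta-plus decay: mass number changes by +0, atomic number by -1.
A: 31 = 31; Z: 16 − 1 = 15.
Z = 15 is phosphorus, so the daughter is ³¹₁₅P.

P-31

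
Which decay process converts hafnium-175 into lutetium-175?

beta-plus decay or electron capture

ΔA = 175 − 175 = 0; ΔZ = 71 − 72 = -1.
A is unchanged and Z drops by 1 — a proton has become a neutron (β⁺ emission or electron capture).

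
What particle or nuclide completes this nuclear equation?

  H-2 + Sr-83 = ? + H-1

Sr-84

Conserve mass number: 2 + 83 = A + 1, so A = 84.
Conserve atomic number: 1 + 38 = Z + 1, so Z = 38.
Z = 38 is strontium, so the species is Sr-84.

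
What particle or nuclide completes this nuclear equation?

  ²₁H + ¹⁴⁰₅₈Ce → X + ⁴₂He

La-138

Conserve mass number: 2 + 140 = A + 4, so A = 138.
Conserve atomic number: 1 + 58 = Z + 2, so Z = 57.
Z = 57 is lanthanum, so the species is ¹³⁸₅₇La.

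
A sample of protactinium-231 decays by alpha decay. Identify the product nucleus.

Alpha decay: mass number changes by -4, atomic number by -2.
A: 231 − 4 = 227; Z: 91 − 2 = 89.
Z = 89 is actinium, so the daughter is actinium-227.

Ac-227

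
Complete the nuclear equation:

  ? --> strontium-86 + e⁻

Rb-86

Conserve mass number: A = 86 + 0, so A = 86.
Conserve atomic number: Z = 38 − 1, so Z = 37.
Z = 37 is rubidium, so the species is rubidium-86.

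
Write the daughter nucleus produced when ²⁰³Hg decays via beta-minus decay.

Tl-203

Beta-minus decay: mass number changes by +0, atomic number by +1.
A: 203 = 203; Z: 80 + 1 = 81.
Z = 81 is thallium, so the daughter is ²⁰³Tl.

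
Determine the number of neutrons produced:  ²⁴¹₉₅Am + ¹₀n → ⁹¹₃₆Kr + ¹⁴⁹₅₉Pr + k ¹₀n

2

Conserve mass number: 242 = 91 + 149 + k, so k = 242 − 240 = 2.
Check atomic number: 95 = 36 + 59 + 0 = 95. ✓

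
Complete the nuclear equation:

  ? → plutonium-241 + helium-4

Cm-245

Conserve mass number: A = 241 + 4, so A = 245.
Conserve atomic number: Z = 94 + 2, so Z = 96.
Z = 96 is curium, so the species is curium-245.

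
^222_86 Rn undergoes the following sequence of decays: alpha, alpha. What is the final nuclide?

Start: (A, Z) = (222, 86).
After α: (218, 84).
After α: (214, 82).
Z = 82 is lead.

Pb-214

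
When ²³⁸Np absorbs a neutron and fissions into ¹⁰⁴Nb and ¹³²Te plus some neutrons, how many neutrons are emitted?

Conserve mass number: 239 = 104 + 132 + k, so k = 239 − 236 = 3.
Check atomic number: 93 = 41 + 52 + 0 = 93. ✓

3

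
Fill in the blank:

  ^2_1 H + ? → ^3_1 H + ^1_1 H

Conserve mass number: 2 + A = 3 + 1, so A = 2.
Conserve atomic number: 1 + Z = 1 + 1, so Z = 1.
A = 2 and Z = 1 is ^2_1 H — a deuteron.

deuteron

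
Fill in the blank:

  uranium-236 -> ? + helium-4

Conserve mass number: 236 = A + 4, so A = 232.
Conserve atomic number: 92 = Z + 2, so Z = 90.
Z = 90 is thorium, so the species is thorium-232.

Th-232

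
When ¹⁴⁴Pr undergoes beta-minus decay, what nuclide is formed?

Beta-minus decay: mass number changes by +0, atomic number by +1.
A: 144 = 144; Z: 59 + 1 = 60.
Z = 60 is neodymium, so the daughter is ¹⁴⁴Nd.

Nd-144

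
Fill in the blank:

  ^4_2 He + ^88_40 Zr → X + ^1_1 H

Conserve mass number: 4 + 88 = A + 1, so A = 91.
Conserve atomic number: 2 + 40 = Z + 1, so Z = 41.
Z = 41 is niobium, so the species is ^91_41 Nb.

Nb-91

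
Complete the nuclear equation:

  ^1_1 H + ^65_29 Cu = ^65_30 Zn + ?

neutron

Conserve mass number: 1 + 65 = 65 + A, so A = 1.
Conserve atomic number: 1 + 29 = 30 + Z, so Z = 0.
A = 1 and Z = 0 is ^1_0 n — a neutron.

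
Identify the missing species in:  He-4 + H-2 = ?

Conserve mass number: 4 + 2 = A, so A = 6.
Conserve atomic number: 2 + 1 = Z, so Z = 3.
Z = 3 is lithium, so the species is Li-6.

Li-6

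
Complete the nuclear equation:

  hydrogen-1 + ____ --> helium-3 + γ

deuteron

Conserve mass number: 1 + A = 3 + 0, so A = 2.
Conserve atomic number: 1 + Z = 2 + 0, so Z = 1.
A = 2 and Z = 1 is hydrogen-2 — a deuteron.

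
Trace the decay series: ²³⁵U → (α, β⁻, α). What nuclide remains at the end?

Ac-227

Start: (A, Z) = (235, 92).
After α: (231, 90).
After β⁻: (231, 91).
After α: (227, 89).
Z = 89 is actinium.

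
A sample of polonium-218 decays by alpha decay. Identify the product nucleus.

Pb-214

Alpha decay: mass number changes by -4, atomic number by -2.
A: 218 − 4 = 214; Z: 84 − 2 = 82.
Z = 82 is lead, so the daughter is lead-214.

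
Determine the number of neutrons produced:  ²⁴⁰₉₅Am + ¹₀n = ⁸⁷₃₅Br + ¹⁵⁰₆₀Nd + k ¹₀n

4

Conserve mass number: 241 = 87 + 150 + k, so k = 241 − 237 = 4.
Check atomic number: 95 = 35 + 60 + 0 = 95. ✓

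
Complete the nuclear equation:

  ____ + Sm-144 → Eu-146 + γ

deuteron

Conserve mass number: A + 144 = 146 + 0, so A = 2.
Conserve atomic number: Z + 62 = 63 + 0, so Z = 1.
A = 2 and Z = 1 is H-2 — a deuteron.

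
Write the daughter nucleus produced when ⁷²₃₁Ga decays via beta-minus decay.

Beta-minus decay: mass number changes by +0, atomic number by +1.
A: 72 = 72; Z: 31 + 1 = 32.
Z = 32 is germanium, so the daughter is ⁷²₃₂Ge.

Ge-72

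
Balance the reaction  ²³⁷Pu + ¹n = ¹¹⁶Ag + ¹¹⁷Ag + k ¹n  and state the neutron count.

Conserve mass number: 238 = 116 + 117 + k, so k = 238 − 233 = 5.
Check atomic number: 94 = 47 + 47 + 0 = 94. ✓

5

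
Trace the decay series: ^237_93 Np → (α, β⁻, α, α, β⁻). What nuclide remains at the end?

Start: (A, Z) = (237, 93).
After α: (233, 91).
After β⁻: (233, 92).
After α: (229, 90).
After α: (225, 88).
After β⁻: (225, 89).
Z = 89 is actinium.

Ac-225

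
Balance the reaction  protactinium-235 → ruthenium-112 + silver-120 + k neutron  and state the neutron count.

Conserve mass number: 235 = 112 + 120 + k, so k = 235 − 232 = 3.
Check atomic number: 91 = 44 + 47 + 0 = 91. ✓

3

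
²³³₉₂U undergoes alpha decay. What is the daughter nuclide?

Alpha decay: mass number changes by -4, atomic number by -2.
A: 233 − 4 = 229; Z: 92 − 2 = 90.
Z = 90 is thorium, so the daughter is ²²⁹₉₀Th.

Th-229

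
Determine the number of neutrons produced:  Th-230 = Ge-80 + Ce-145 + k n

Conserve mass number: 230 = 80 + 145 + k, so k = 230 − 225 = 5.
Check atomic number: 90 = 32 + 58 + 0 = 90. ✓

5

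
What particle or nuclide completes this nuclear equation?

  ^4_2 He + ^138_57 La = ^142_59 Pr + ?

gamma ray

Conserve mass number: 4 + 138 = 142 + A, so A = 0.
Conserve atomic number: 2 + 57 = 59 + Z, so Z = 0.
A = 0 and Z = 0 is ^0_0 γ — a gamma ray.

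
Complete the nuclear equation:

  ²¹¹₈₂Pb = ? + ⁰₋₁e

Conserve mass number: 211 = A + 0, so A = 211.
Conserve atomic number: 82 = Z − 1, so Z = 83.
Z = 83 is bismuth, so the species is ²¹¹₈₃Bi.

Bi-211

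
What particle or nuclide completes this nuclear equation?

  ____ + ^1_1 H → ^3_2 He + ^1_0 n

Conserve mass number: A + 1 = 3 + 1, so A = 3.
Conserve atomic number: Z + 1 = 2 + 0, so Z = 1.
A = 3 and Z = 1 is ^3_1 H — a triton.

triton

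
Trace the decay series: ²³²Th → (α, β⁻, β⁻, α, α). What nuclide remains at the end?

Start: (A, Z) = (232, 90).
After α: (228, 88).
After β⁻: (228, 89).
After β⁻: (228, 90).
After α: (224, 88).
After α: (220, 86).
Z = 86 is radon.

Rn-220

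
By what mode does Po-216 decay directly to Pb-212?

ΔA = 212 − 216 = -4; ΔZ = 82 − 84 = -2.
A drops by 4 and Z drops by 2 — the signature of alpha emission.

alpha decay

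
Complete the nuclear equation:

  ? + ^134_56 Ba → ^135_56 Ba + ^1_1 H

Conserve mass number: A + 134 = 135 + 1, so A = 2.
Conserve atomic number: Z + 56 = 56 + 1, so Z = 1.
A = 2 and Z = 1 is ^2_1 H — a deuteron.

deuteron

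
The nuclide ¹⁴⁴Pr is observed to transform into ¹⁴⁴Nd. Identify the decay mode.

beta-minus decay

ΔA = 144 − 144 = 0; ΔZ = 60 − 59 = +1.
A is unchanged and Z rises by 1 — a neutron has become a proton (β⁻ decay).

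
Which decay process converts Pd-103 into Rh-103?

beta-plus decay or electron capture

ΔA = 103 − 103 = 0; ΔZ = 45 − 46 = -1.
A is unchanged and Z drops by 1 — a proton has become a neutron (β⁺ emission or electron capture).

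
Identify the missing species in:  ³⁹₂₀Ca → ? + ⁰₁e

K-39

Conserve mass number: 39 = A + 0, so A = 39.
Conserve atomic number: 20 = Z + 1, so Z = 19.
Z = 19 is potassium, so the species is ³⁹₁₉K.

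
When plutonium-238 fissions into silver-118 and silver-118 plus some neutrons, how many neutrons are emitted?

2

Conserve mass number: 238 = 118 + 118 + k, so k = 238 − 236 = 2.
Check atomic number: 94 = 47 + 47 + 0 = 94. ✓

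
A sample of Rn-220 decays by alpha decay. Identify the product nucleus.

Po-216

Alpha decay: mass number changes by -4, atomic number by -2.
A: 220 − 4 = 216; Z: 86 − 2 = 84.
Z = 84 is polonium, so the daughter is Po-216.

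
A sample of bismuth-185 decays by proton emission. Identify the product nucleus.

Proton emission: mass number changes by -1, atomic number by -1.
A: 185 − 1 = 184; Z: 83 − 1 = 82.
Z = 82 is lead, so the daughter is lead-184.

Pb-184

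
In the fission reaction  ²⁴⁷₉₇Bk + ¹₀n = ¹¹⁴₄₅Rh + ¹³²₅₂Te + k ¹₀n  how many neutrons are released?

Conserve mass number: 248 = 114 + 132 + k, so k = 248 − 246 = 2.
Check atomic number: 97 = 45 + 52 + 0 = 97. ✓

2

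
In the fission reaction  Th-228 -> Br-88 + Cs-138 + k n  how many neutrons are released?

2

Conserve mass number: 228 = 88 + 138 + k, so k = 228 − 226 = 2.
Check atomic number: 90 = 35 + 55 + 0 = 90. ✓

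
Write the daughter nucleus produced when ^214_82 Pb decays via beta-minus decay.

Bi-214

Beta-minus decay: mass number changes by +0, atomic number by +1.
A: 214 = 214; Z: 82 + 1 = 83.
Z = 83 is bismuth, so the daughter is ^214_83 Bi.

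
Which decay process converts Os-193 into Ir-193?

beta-minus decay

ΔA = 193 − 193 = 0; ΔZ = 77 − 76 = +1.
A is unchanged and Z rises by 1 — a neutron has become a proton (β⁻ decay).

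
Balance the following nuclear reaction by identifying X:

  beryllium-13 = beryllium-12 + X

Conserve mass number: 13 = 12 + A, so A = 1.
Conserve atomic number: 4 = 4 + Z, so Z = 0.
A = 1 and Z = 0 is neutron — a neutron.

neutron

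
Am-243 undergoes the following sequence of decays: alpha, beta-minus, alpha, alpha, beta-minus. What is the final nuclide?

Start: (A, Z) = (243, 95).
After α: (239, 93).
After β⁻: (239, 94).
After α: (235, 92).
After α: (231, 90).
After β⁻: (231, 91).
Z = 91 is protactinium.

Pa-231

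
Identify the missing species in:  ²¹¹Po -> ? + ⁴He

Conserve mass number: 211 = A + 4, so A = 207.
Conserve atomic number: 84 = Z + 2, so Z = 82.
Z = 82 is lead, so the species is ²⁰⁷Pb.

Pb-207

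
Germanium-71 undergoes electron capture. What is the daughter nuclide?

Ga-71

Electron capture: mass number changes by +0, atomic number by -1.
A: 71 = 71; Z: 32 − 1 = 31.
Z = 31 is gallium, so the daughter is gallium-71.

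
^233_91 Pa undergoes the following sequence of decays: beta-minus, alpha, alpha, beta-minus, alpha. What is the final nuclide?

Start: (A, Z) = (233, 91).
After β⁻: (233, 92).
After α: (229, 90).
After α: (225, 88).
After β⁻: (225, 89).
After α: (221, 87).
Z = 87 is francium.

Fr-221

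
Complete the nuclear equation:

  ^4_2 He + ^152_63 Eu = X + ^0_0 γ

Tb-156

Conserve mass number: 4 + 152 = A + 0, so A = 156.
Conserve atomic number: 2 + 63 = Z + 0, so Z = 65.
Z = 65 is terbium, so the species is ^156_65 Tb.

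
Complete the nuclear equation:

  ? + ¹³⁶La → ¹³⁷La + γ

neutron

Conserve mass number: A + 136 = 137 + 0, so A = 1.
Conserve atomic number: Z + 57 = 57 + 0, so Z = 0.
A = 1 and Z = 0 is ¹n — a neutron.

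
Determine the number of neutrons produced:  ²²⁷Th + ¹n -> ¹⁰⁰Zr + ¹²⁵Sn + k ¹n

Conserve mass number: 228 = 100 + 125 + k, so k = 228 − 225 = 3.
Check atomic number: 90 = 40 + 50 + 0 = 90. ✓

3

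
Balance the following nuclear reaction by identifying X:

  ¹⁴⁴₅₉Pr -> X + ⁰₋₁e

Nd-144

Conserve mass number: 144 = A + 0, so A = 144.
Conserve atomic number: 59 = Z − 1, so Z = 60.
Z = 60 is neodymium, so the species is ¹⁴⁴₆₀Nd.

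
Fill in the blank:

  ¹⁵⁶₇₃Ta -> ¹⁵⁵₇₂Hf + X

Conserve mass number: 156 = 155 + A, so A = 1.
Conserve atomic number: 73 = 72 + Z, so Z = 1.
A = 1 and Z = 1 is ¹₁H — a proton.

proton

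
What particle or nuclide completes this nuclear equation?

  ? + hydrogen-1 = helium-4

Conserve mass number: A + 1 = 4, so A = 3.
Conserve atomic number: Z + 1 = 2, so Z = 1.
A = 3 and Z = 1 is hydrogen-3 — a triton.

triton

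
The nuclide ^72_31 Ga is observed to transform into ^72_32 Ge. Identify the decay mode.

ΔA = 72 − 72 = 0; ΔZ = 32 − 31 = +1.
A is unchanged and Z rises by 1 — a neutron has become a proton (β⁻ decay).

beta-minus decay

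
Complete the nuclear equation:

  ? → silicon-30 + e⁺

P-30

Conserve mass number: A = 30 + 0, so A = 30.
Conserve atomic number: Z = 14 + 1, so Z = 15.
Z = 15 is phosphorus, so the species is phosphorus-30.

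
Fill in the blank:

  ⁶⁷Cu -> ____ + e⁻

Zn-67

Conserve mass number: 67 = A + 0, so A = 67.
Conserve atomic number: 29 = Z − 1, so Z = 30.
Z = 30 is zinc, so the species is ⁶⁷Zn.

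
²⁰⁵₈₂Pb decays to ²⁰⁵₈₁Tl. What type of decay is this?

beta-plus decay or electron capture

ΔA = 205 − 205 = 0; ΔZ = 81 − 82 = -1.
A is unchanged and Z drops by 1 — a proton has become a neutron (β⁺ emission or electron capture).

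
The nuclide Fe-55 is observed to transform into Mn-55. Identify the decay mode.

ΔA = 55 − 55 = 0; ΔZ = 25 − 26 = -1.
A is unchanged and Z drops by 1 — a proton has become a neutron (β⁺ emission or electron capture).

beta-plus decay or electron capture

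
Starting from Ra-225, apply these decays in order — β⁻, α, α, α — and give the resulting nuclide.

Bi-213

Start: (A, Z) = (225, 88).
After β⁻: (225, 89).
After α: (221, 87).
After α: (217, 85).
After α: (213, 83).
Z = 83 is bismuth.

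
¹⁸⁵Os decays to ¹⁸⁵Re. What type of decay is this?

ΔA = 185 − 185 = 0; ΔZ = 75 − 76 = -1.
A is unchanged and Z drops by 1 — a proton has become a neutron (β⁺ emission or electron capture).

beta-plus decay or electron capture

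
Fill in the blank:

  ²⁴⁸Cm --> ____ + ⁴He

Pu-244

Conserve mass number: 248 = A + 4, so A = 244.
Conserve atomic number: 96 = Z + 2, so Z = 94.
Z = 94 is plutonium, so the species is ²⁴⁴Pu.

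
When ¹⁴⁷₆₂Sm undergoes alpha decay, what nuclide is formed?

Nd-143

Alpha decay: mass number changes by -4, atomic number by -2.
A: 147 − 4 = 143; Z: 62 − 2 = 60.
Z = 60 is neodymium, so the daughter is ¹⁴³₆₀Nd.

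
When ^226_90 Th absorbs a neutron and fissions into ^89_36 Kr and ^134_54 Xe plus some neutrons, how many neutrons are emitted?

4

Conserve mass number: 227 = 89 + 134 + k, so k = 227 − 223 = 4.
Check atomic number: 90 = 36 + 54 + 0 = 90. ✓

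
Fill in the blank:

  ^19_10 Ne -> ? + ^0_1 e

F-19

Conserve mass number: 19 = A + 0, so A = 19.
Conserve atomic number: 10 = Z + 1, so Z = 9.
Z = 9 is fluorine, so the species is ^19_9 F.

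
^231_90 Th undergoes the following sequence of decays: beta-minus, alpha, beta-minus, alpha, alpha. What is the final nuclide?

Start: (A, Z) = (231, 90).
After β⁻: (231, 91).
After α: (227, 89).
After β⁻: (227, 90).
After α: (223, 88).
After α: (219, 86).
Z = 86 is radon.

Rn-219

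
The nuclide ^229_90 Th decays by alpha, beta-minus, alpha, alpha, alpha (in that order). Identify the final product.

Bi-213

Start: (A, Z) = (229, 90).
After α: (225, 88).
After β⁻: (225, 89).
After α: (221, 87).
After α: (217, 85).
After α: (213, 83).
Z = 83 is bismuth.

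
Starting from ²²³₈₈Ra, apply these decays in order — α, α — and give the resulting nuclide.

Po-215

Start: (A, Z) = (223, 88).
After α: (219, 86).
After α: (215, 84).
Z = 84 is polonium.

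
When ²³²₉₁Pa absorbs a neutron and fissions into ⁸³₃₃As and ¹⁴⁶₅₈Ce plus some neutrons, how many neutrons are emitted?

4

Conserve mass number: 233 = 83 + 146 + k, so k = 233 − 229 = 4.
Check atomic number: 91 = 33 + 58 + 0 = 91. ✓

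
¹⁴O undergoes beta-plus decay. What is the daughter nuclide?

Beta-plus decay: mass number changes by +0, atomic number by -1.
A: 14 = 14; Z: 8 − 1 = 7.
Z = 7 is nitrogen, so the daughter is ¹⁴N.

N-14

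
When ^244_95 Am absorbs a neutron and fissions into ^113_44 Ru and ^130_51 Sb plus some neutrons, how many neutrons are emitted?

Conserve mass number: 245 = 113 + 130 + k, so k = 245 − 243 = 2.
Check atomic number: 95 = 44 + 51 + 0 = 95. ✓

2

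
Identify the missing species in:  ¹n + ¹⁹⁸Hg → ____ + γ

Conserve mass number: 1 + 198 = A + 0, so A = 199.
Conserve atomic number: 0 + 80 = Z + 0, so Z = 80.
Z = 80 is mercury, so the species is ¹⁹⁹Hg.

Hg-199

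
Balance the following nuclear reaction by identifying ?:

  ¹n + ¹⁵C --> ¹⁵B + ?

proton

Conserve mass number: 1 + 15 = 15 + A, so A = 1.
Conserve atomic number: 0 + 6 = 5 + Z, so Z = 1.
A = 1 and Z = 1 is ¹H — a proton.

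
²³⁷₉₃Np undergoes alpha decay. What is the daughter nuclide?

Alpha decay: mass number changes by -4, atomic number by -2.
A: 237 − 4 = 233; Z: 93 − 2 = 91.
Z = 91 is protactinium, so the daughter is ²³³₉₁Pa.

Pa-233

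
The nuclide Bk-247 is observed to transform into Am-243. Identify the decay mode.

ΔA = 243 − 247 = -4; ΔZ = 95 − 97 = -2.
A drops by 4 and Z drops by 2 — the signature of alpha emission.

alpha decay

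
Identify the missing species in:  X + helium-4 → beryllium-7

He-3

Conserve mass number: A + 4 = 7, so A = 3.
Conserve atomic number: Z + 2 = 4, so Z = 2.
Z = 2 is helium, so the species is helium-3.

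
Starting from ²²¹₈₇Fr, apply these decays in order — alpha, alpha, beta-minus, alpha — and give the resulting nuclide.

Pb-209

Start: (A, Z) = (221, 87).
After α: (217, 85).
After α: (213, 83).
After β⁻: (213, 84).
After α: (209, 82).
Z = 82 is lead.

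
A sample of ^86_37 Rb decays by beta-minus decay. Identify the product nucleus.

Sr-86

Beta-minus decay: mass number changes by +0, atomic number by +1.
A: 86 = 86; Z: 37 + 1 = 38.
Z = 38 is strontium, so the daughter is ^86_38 Sr.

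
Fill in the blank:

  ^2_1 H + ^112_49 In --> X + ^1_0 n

Conserve mass number: 2 + 112 = A + 1, so A = 113.
Conserve atomic number: 1 + 49 = Z + 0, so Z = 50.
Z = 50 is tin, so the species is ^113_50 Sn.

Sn-113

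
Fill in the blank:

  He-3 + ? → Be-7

alpha particle

Conserve mass number: 3 + A = 7, so A = 4.
Conserve atomic number: 2 + Z = 4, so Z = 2.
A = 4 and Z = 2 is He-4 — an alpha particle.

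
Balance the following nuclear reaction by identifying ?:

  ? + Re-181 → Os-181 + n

proton

Conserve mass number: A + 181 = 181 + 1, so A = 1.
Conserve atomic number: Z + 75 = 76 + 0, so Z = 1.
A = 1 and Z = 1 is H-1 — a proton.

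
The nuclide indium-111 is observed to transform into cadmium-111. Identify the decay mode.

ΔA = 111 − 111 = 0; ΔZ = 48 − 49 = -1.
A is unchanged and Z drops by 1 — a proton has become a neutron (β⁺ emission or electron capture).

beta-plus decay or electron capture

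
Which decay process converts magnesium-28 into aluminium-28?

ΔA = 28 − 28 = 0; ΔZ = 13 − 12 = +1.
A is unchanged and Z rises by 1 — a neutron has become a proton (β⁻ decay).

beta-minus decay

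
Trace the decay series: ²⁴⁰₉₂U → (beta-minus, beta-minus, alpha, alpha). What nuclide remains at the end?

Start: (A, Z) = (240, 92).
After β⁻: (240, 93).
After β⁻: (240, 94).
After α: (236, 92).
After α: (232, 90).
Z = 90 is thorium.

Th-232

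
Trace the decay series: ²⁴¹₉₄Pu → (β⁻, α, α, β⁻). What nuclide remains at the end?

U-233

Start: (A, Z) = (241, 94).
After β⁻: (241, 95).
After α: (237, 93).
After α: (233, 91).
After β⁻: (233, 92).
Z = 92 is uranium.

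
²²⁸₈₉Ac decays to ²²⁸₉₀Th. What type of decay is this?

beta-minus decay

ΔA = 228 − 228 = 0; ΔZ = 90 − 89 = +1.
A is unchanged and Z rises by 1 — a neutron has become a proton (β⁻ decay).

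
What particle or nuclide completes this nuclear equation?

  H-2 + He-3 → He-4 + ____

proton

Conserve mass number: 2 + 3 = 4 + A, so A = 1.
Conserve atomic number: 1 + 2 = 2 + Z, so Z = 1.
A = 1 and Z = 1 is H-1 — a proton.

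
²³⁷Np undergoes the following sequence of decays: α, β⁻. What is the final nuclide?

Start: (A, Z) = (237, 93).
After α: (233, 91).
After β⁻: (233, 92).
Z = 92 is uranium.

U-233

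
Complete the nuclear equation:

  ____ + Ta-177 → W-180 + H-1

alpha particle

Conserve mass number: A + 177 = 180 + 1, so A = 4.
Conserve atomic number: Z + 73 = 74 + 1, so Z = 2.
A = 4 and Z = 2 is He-4 — an alpha particle.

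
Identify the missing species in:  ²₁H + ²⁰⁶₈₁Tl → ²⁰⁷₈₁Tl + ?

proton

Conserve mass number: 2 + 206 = 207 + A, so A = 1.
Conserve atomic number: 1 + 81 = 81 + Z, so Z = 1.
A = 1 and Z = 1 is ¹₁H — a proton.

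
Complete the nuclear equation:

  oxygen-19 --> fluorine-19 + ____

beta-minus particle

Conserve mass number: 19 = 19 + A, so A = 0.
Conserve atomic number: 8 = 9 + Z, so Z = -1.
A = 0 and Z = -1 is e⁻ — a beta-minus particle.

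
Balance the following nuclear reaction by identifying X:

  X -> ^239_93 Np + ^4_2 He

Conserve mass number: A = 239 + 4, so A = 243.
Conserve atomic number: Z = 93 + 2, so Z = 95.
Z = 95 is americium, so the species is ^243_95 Am.

Am-243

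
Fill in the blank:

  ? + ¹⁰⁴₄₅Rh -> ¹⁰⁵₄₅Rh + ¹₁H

deuteron

Conserve mass number: A + 104 = 105 + 1, so A = 2.
Conserve atomic number: Z + 45 = 45 + 1, so Z = 1.
A = 2 and Z = 1 is ²₁H — a deuteron.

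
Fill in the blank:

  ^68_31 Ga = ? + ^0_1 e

Conserve mass number: 68 = A + 0, so A = 68.
Conserve atomic number: 31 = Z + 1, so Z = 30.
Z = 30 is zinc, so the species is ^68_30 Zn.

Zn-68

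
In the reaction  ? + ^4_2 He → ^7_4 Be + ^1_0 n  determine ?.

alpha particle

Conserve mass number: A + 4 = 7 + 1, so A = 4.
Conserve atomic number: Z + 2 = 4 + 0, so Z = 2.
A = 4 and Z = 2 is ^4_2 He — an alpha particle.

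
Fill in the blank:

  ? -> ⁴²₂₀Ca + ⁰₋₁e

Conserve mass number: A = 42 + 0, so A = 42.
Conserve atomic number: Z = 20 − 1, so Z = 19.
Z = 19 is potassium, so the species is ⁴²₁₉K.

K-42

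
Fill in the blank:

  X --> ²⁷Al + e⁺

Si-27

Conserve mass number: A = 27 + 0, so A = 27.
Conserve atomic number: Z = 13 + 1, so Z = 14.
Z = 14 is silicon, so the species is ²⁷Si.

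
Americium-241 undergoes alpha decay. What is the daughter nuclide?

Alpha decay: mass number changes by -4, atomic number by -2.
A: 241 − 4 = 237; Z: 95 − 2 = 93.
Z = 93 is neptunium, so the daughter is neptunium-237.

Np-237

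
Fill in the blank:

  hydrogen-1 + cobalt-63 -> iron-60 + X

alpha particle

Conserve mass number: 1 + 63 = 60 + A, so A = 4.
Conserve atomic number: 1 + 27 = 26 + Z, so Z = 2.
A = 4 and Z = 2 is helium-4 — an alpha particle.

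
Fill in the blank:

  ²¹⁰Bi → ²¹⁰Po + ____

Conserve mass number: 210 = 210 + A, so A = 0.
Conserve atomic number: 83 = 84 + Z, so Z = -1.
A = 0 and Z = -1 is e⁻ — a beta-minus particle.

beta-minus particle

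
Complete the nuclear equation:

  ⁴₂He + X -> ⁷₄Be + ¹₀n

alpha particle

Conserve mass number: 4 + A = 7 + 1, so A = 4.
Conserve atomic number: 2 + Z = 4 + 0, so Z = 2.
A = 4 and Z = 2 is ⁴₂He — an alpha particle.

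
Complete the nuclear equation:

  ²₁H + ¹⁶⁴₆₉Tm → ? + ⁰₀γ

Yb-166

Conserve mass number: 2 + 164 = A + 0, so A = 166.
Conserve atomic number: 1 + 69 = Z + 0, so Z = 70.
Z = 70 is ytterbium, so the species is ¹⁶⁶₇₀Yb.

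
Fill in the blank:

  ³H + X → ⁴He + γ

Conserve mass number: 3 + A = 4 + 0, so A = 1.
Conserve atomic number: 1 + Z = 2 + 0, so Z = 1.
A = 1 and Z = 1 is ¹H — a proton.

proton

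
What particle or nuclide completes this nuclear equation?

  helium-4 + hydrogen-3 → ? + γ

Li-7

Conserve mass number: 4 + 3 = A + 0, so A = 7.
Conserve atomic number: 2 + 1 = Z + 0, so Z = 3.
Z = 3 is lithium, so the species is lithium-7.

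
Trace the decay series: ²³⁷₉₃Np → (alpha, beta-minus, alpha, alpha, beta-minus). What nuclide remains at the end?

Start: (A, Z) = (237, 93).
After α: (233, 91).
After β⁻: (233, 92).
After α: (229, 90).
After α: (225, 88).
After β⁻: (225, 89).
Z = 89 is actinium.

Ac-225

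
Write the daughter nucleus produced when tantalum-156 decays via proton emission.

Hf-155

Proton emission: mass number changes by -1, atomic number by -1.
A: 156 − 1 = 155; Z: 73 − 1 = 72.
Z = 72 is hafnium, so the daughter is hafnium-155.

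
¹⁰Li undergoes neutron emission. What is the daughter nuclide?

Li-9

Neutron emission: mass number changes by -1, atomic number by +0.
A: 10 − 1 = 9; Z: 3 = 3.
Z = 3 is lithium, so the daughter is ⁹Li.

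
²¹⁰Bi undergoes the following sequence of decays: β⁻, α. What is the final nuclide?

Pb-206

Start: (A, Z) = (210, 83).
After β⁻: (210, 84).
After α: (206, 82).
Z = 82 is lead.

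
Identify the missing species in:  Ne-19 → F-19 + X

positron

Conserve mass number: 19 = 19 + A, so A = 0.
Conserve atomic number: 10 = 9 + Z, so Z = 1.
A = 0 and Z = 1 is e⁺ — a positron.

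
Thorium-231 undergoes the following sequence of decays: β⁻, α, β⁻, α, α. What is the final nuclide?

Start: (A, Z) = (231, 90).
After β⁻: (231, 91).
After α: (227, 89).
After β⁻: (227, 90).
After α: (223, 88).
After α: (219, 86).
Z = 86 is radon.

Rn-219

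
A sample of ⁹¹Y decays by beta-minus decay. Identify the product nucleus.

Zr-91

Beta-minus decay: mass number changes by +0, atomic number by +1.
A: 91 = 91; Z: 39 + 1 = 40.
Z = 40 is zirconium, so the daughter is ⁹¹Zr.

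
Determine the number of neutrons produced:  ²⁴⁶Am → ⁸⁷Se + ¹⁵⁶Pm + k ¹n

3

Conserve mass number: 246 = 87 + 156 + k, so k = 246 − 243 = 3.
Check atomic number: 95 = 34 + 61 + 0 = 95. ✓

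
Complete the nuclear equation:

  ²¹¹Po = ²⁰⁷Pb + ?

Conserve mass number: 211 = 207 + A, so A = 4.
Conserve atomic number: 84 = 82 + Z, so Z = 2.
A = 4 and Z = 2 is ⁴He — an alpha particle.

alpha particle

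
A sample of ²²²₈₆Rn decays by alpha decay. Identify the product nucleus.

Po-218

Alpha decay: mass number changes by -4, atomic number by -2.
A: 222 − 4 = 218; Z: 86 − 2 = 84.
Z = 84 is polonium, so the daughter is ²¹⁸₈₄Po.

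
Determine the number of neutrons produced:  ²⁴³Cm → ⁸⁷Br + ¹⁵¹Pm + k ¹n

Conserve mass number: 243 = 87 + 151 + k, so k = 243 − 238 = 5.
Check atomic number: 96 = 35 + 61 + 0 = 96. ✓

5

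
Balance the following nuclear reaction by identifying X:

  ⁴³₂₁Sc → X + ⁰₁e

Conserve mass number: 43 = A + 0, so A = 43.
Conserve atomic number: 21 = Z + 1, so Z = 20.
Z = 20 is calcium, so the species is ⁴³₂₀Ca.

Ca-43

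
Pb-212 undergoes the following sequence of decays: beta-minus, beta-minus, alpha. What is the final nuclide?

Pb-208

Start: (A, Z) = (212, 82).
After β⁻: (212, 83).
After β⁻: (212, 84).
After α: (208, 82).
Z = 82 is lead.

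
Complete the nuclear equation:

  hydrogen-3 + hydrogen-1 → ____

Conserve mass number: 3 + 1 = A, so A = 4.
Conserve atomic number: 1 + 1 = Z, so Z = 2.
A = 4 and Z = 2 is helium-4 — an alpha particle.

He-4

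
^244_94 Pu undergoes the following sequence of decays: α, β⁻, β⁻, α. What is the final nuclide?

Start: (A, Z) = (244, 94).
After α: (240, 92).
After β⁻: (240, 93).
After β⁻: (240, 94).
After α: (236, 92).
Z = 92 is uranium.

U-236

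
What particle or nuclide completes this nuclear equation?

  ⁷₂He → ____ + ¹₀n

Conserve mass number: 7 = A + 1, so A = 6.
Conserve atomic number: 2 = Z + 0, so Z = 2.
Z = 2 is helium, so the species is ⁶₂He.

He-6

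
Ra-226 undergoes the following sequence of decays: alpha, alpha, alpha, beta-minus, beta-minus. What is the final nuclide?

Start: (A, Z) = (226, 88).
After α: (222, 86).
After α: (218, 84).
After α: (214, 82).
After β⁻: (214, 83).
After β⁻: (214, 84).
Z = 84 is polonium.

Po-214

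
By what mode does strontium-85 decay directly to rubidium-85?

ΔA = 85 − 85 = 0; ΔZ = 37 − 38 = -1.
A is unchanged and Z drops by 1 — a proton has become a neutron (β⁺ emission or electron capture).

beta-plus decay or electron capture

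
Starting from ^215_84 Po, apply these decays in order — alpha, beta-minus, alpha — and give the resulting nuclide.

Start: (A, Z) = (215, 84).
After α: (211, 82).
After β⁻: (211, 83).
After α: (207, 81).
Z = 81 is thallium.

Tl-207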